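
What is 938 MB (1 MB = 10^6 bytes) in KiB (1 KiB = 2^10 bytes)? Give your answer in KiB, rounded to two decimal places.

916,015.63 KiB

938 MB × 1,000,000 bytes/MB = 938,000,000 bytes
1 KiB = 2^10 bytes = 1,024 bytes
938,000,000 / 1,024 = 916,015.63 KiB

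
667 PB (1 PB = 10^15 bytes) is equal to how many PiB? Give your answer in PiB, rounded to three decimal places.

592.415 PiB

667 PB = 667 × 10^15 bytes = 667,000,000,000,000,000 bytes
1 PiB = 2^50 bytes = 1,125,899,906,842,624 bytes
667,000,000,000,000,000 / 1,125,899,906,842,624 = 592.415 PiB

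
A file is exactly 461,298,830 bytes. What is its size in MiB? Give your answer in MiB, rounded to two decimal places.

439.93 MiB

461,298,830 bytes given.
1 MiB = 2^20 bytes = 1,048,576 bytes
461,298,830 / 1,048,576 = 439.93 MiB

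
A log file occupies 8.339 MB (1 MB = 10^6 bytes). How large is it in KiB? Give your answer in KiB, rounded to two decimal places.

8,143.55 KiB

8.339 MB = 8.339 × 10^6 bytes = 8,339,000 bytes
1 KiB = 2^10 bytes = 1,024 bytes
8,339,000 / 1,024 = 8,143.55 KiB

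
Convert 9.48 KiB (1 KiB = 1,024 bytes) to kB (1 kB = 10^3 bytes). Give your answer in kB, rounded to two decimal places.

9.48 KiB = 9.48 × 2^10 bytes = 9,707.52 bytes
1 kB = 10^3 bytes = 1,000 bytes
9,707.52 / 1,000 = 9.71 kB

9.71 kB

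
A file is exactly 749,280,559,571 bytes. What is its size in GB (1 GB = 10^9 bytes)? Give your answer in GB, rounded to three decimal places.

749.281 GB

749,280,559,571 bytes given.
1 GB = 1,000,000,000 bytes
749,280,559,571 / 1,000,000,000 = 749.281 GB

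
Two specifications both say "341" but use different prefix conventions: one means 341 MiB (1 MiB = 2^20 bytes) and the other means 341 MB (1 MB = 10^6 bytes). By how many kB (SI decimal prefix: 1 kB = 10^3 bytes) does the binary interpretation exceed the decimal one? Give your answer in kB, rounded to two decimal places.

341 MiB = 341 × 1,048,576 = 357,564,416 bytes
341 MB = 341 × 1,000,000 = 341,000,000 bytes
difference = 16,564,416 bytes
16,564,416 / 1,000 = 16,564.42 kB

16,564.42 kB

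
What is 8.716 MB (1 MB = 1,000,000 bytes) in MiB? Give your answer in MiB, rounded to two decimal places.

8.716 MB × 1,000,000 bytes/MB = 8,716,000 bytes
1 MiB = 1,048,576 bytes
8,716,000 / 1,048,576 = 8.31 MiB

8.31 MiB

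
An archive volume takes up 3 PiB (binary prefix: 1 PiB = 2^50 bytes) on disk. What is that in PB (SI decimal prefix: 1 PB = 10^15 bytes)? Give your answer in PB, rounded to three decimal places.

3.378 PB

3 PiB × 1,125,899,906,842,624 bytes/PiB = 3,377,699,720,527,872 bytes
1 PB = 1,000,000,000,000,000 bytes
3,377,699,720,527,872 / 1,000,000,000,000,000 = 3.378 PB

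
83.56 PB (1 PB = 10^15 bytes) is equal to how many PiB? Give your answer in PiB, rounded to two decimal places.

83.56 PB = 83.56 × 10^15 bytes = 83,560,000,000,000,000 bytes
1 PiB = 2^50 bytes = 1,125,899,906,842,624 bytes
83,560,000,000,000,000 / 1,125,899,906,842,624 = 74.22 PiB

74.22 PiB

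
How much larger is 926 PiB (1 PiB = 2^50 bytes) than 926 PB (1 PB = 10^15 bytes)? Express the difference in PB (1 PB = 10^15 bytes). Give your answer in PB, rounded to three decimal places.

926 PiB = 926 × 1,125,899,906,842,624 = 1,042,583,313,736,269,824 bytes
926 PB = 926 × 1,000,000,000,000,000 = 926,000,000,000,000,000 bytes
difference = 116,583,313,736,269,824 bytes
116,583,313,736,269,824 / 1,000,000,000,000,000 = 116.583 PB

116.583 PB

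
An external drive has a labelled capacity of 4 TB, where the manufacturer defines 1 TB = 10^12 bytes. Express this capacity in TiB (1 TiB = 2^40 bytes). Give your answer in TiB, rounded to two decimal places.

4 TB = 4 × 10^12 bytes = 4,000,000,000,000 bytes
1 TiB = 1,099,511,627,776 bytes
4,000,000,000,000 / 1,099,511,627,776 = 3.64 TiB

3.64 TiB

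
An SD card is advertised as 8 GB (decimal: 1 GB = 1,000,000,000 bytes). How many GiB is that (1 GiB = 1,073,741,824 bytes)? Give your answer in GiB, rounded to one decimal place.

7.5 GiB

8 GB = 8 × 10^9 bytes = 8,000,000,000 bytes
1 GiB = 1,073,741,824 bytes
8,000,000,000 / 1,073,741,824 = 7.5 GiB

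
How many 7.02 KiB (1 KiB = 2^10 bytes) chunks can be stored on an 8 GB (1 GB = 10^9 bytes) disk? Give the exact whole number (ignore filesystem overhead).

Capacity: 8 GB = 8,000,000,000 bytes
Per item: 7.02 KiB = 7,188.48 bytes
⌊8,000,000,000 / 7,188.48⌋ = 1,112,891

1,112,891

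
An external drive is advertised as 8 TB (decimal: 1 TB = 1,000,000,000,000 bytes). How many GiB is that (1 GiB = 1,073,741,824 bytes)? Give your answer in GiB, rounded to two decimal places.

7,450.58 GiB

8 TB = 8 × 10^12 bytes = 8,000,000,000,000 bytes
1 GiB = 1,073,741,824 bytes
8,000,000,000,000 / 1,073,741,824 = 7,450.58 GiB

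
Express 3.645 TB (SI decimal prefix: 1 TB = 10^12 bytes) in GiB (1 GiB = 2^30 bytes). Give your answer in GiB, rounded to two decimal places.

3.645 TB = 3.645 × 10^12 bytes = 3,645,000,000,000 bytes
1 GiB = 2^30 bytes = 1,073,741,824 bytes
3,645,000,000,000 / 1,073,741,824 = 3,394.67 GiB

3,394.67 GiB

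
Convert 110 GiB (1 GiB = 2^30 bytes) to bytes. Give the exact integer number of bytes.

118,111,600,640 bytes

110 × 1,073,741,824 = 118,111,600,640 bytes  (1 GiB = 2^30 bytes)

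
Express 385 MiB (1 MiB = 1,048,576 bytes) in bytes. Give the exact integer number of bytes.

403,701,760 bytes

385 × 1,048,576 = 403,701,760 bytes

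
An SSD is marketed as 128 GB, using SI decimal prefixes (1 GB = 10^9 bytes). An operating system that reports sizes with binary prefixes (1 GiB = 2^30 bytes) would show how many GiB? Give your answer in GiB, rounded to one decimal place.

128 GB × 1,000,000,000 bytes/GB = 128,000,000,000 bytes
1 GiB = 1,073,741,824 bytes
128,000,000,000 / 1,073,741,824 = 119.2 GiB

119.2 GiB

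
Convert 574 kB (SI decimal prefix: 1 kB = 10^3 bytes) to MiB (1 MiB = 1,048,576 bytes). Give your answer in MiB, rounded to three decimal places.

0.547 MiB

574 kB = 574 × 10^3 bytes = 574,000 bytes
1 MiB = 1,048,576 bytes
574,000 / 1,048,576 = 0.547 MiB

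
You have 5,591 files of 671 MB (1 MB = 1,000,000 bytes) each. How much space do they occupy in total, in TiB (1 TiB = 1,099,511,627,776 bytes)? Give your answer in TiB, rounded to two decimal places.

3.41 TiB

Total = 5,591 × 671 MB = 3,751,561 MB
= 3,751,561 × 1,000,000 bytes = 3,751,561,000,000 bytes
1 TiB = 1,099,511,627,776 bytes
3,751,561,000,000 / 1,099,511,627,776 = 3.41 TiB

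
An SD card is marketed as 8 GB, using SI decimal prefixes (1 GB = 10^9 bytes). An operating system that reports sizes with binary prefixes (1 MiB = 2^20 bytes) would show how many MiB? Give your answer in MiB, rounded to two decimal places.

7,629.39 MiB

8 GB × 1,000,000,000 bytes/GB = 8,000,000,000 bytes
1 MiB = 1,048,576 bytes
8,000,000,000 / 1,048,576 = 7,629.39 MiB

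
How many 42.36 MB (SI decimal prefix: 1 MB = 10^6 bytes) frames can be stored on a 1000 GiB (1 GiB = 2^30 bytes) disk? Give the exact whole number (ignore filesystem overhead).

Capacity: 1000 GiB = 1,073,741,824,000 bytes
Per item: 42.36 MB = 42,360,000 bytes
⌊1,073,741,824,000 / 42,360,000⌋ = 25,348

25,348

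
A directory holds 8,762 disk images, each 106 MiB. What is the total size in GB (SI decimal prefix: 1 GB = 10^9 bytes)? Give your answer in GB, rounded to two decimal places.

Total = 8,762 × 106 MiB = 928,772 MiB
= 928,772 × 1,048,576 bytes = 973,888,028,672 bytes
1 GB = 1,000,000,000 bytes
973,888,028,672 / 1,000,000,000 = 973.89 GB

973.89 GB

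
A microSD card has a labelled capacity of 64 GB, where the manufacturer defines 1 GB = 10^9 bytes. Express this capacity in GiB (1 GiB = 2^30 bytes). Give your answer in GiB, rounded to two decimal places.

59.60 GiB

64 GB = 64 × 10^9 bytes = 64,000,000,000 bytes
1 GiB = 1,073,741,824 bytes
64,000,000,000 / 1,073,741,824 = 59.60 GiB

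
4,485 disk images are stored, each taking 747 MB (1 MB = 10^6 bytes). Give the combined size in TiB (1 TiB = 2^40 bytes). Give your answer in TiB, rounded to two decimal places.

3.05 TiB

Total = 4,485 × 747 MB = 3,350,295 MB
= 3,350,295 × 1,000,000 bytes = 3,350,295,000,000 bytes
1 TiB = 1,099,511,627,776 bytes
3,350,295,000,000 / 1,099,511,627,776 = 3.05 TiB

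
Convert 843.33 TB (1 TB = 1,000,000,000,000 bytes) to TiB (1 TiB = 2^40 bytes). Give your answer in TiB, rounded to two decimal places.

843.33 TB × 1,000,000,000,000 bytes/TB = 843,330,000,000,000 bytes
1 TiB = 2^40 bytes = 1,099,511,627,776 bytes
843,330,000,000,000 / 1,099,511,627,776 = 767.00 TiB

767.00 TiB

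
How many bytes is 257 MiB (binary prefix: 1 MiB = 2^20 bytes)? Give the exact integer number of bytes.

257 × 1,048,576 = 269,484,032 bytes  (1 MiB = 2^20 bytes)

269,484,032 bytes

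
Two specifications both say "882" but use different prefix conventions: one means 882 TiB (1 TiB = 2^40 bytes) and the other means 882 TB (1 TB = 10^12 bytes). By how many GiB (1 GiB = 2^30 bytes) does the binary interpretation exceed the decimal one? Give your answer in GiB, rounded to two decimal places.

81,741.49 GiB

882 TiB = 882 × 1,099,511,627,776 = 969,769,255,698,432 bytes
882 TB = 882 × 1,000,000,000,000 = 882,000,000,000,000 bytes
difference = 87,769,255,698,432 bytes
87,769,255,698,432 / 1,073,741,824 = 81,741.49 GiB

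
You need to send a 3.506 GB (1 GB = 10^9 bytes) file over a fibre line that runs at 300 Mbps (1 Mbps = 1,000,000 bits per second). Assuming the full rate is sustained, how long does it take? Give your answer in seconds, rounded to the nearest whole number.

3.506 GB = 3,506,000,000 bytes = 28,048,000,000 bits
300 Mbps = 300,000,000 bits/s
time = 28,048,000,000 / 300,000,000 = 93 s

93 seconds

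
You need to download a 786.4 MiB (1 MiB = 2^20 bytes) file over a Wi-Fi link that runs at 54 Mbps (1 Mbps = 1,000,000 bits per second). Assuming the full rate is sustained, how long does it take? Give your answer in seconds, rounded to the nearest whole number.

122 seconds

786.4 MiB = 824,600,166.4 bytes = 6,596,801,331.2 bits
54 Mbps = 54,000,000 bits/s
time = 6,596,801,331.2 / 54,000,000 = 122 s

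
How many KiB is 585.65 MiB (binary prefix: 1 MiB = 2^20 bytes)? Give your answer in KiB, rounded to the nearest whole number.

585.65 MiB = 585.65 × 2^20 bytes = 614,098,534.4 bytes
1 KiB = 2^10 bytes = 1,024 bytes
614,098,534.4 / 1,024 = 599,706 KiB

599,706 KiB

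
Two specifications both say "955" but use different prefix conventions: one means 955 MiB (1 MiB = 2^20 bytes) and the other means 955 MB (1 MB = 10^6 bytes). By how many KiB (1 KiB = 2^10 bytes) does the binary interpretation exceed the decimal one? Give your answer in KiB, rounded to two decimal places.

955 MiB = 955 × 1,048,576 = 1,001,390,080 bytes
955 MB = 955 × 1,000,000 = 955,000,000 bytes
difference = 46,390,080 bytes
46,390,080 / 1,024 = 45,302.81 KiB

45,302.81 KiB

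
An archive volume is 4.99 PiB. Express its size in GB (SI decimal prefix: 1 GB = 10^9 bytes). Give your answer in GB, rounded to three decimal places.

5,618,240.535 GB

4.99 PiB × 1,125,899,906,842,624 bytes/PiB = 5,618,240,535,144,693.76 bytes
1 GB = 1,000,000,000 bytes
5,618,240,535,144,693.76 / 1,000,000,000 = 5,618,240.535 GB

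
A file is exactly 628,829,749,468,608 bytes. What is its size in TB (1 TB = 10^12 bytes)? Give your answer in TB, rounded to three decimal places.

628,829,749,468,608 bytes given.
1 TB = 10^12 bytes = 1,000,000,000,000 bytes
628,829,749,468,608 / 1,000,000,000,000 = 628.830 TB

628.830 TB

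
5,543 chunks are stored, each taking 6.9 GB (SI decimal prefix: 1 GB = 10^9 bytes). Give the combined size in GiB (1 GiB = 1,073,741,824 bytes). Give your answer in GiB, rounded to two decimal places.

Total = 5,543 × 6.9 GB = 38246.7 GB
= 38246.7 × 1,000,000,000 bytes = 38,246,700,000,000 bytes
1 GiB = 1,073,741,824 bytes
38,246,700,000,000 / 1,073,741,824 = 35,620.02 GiB

35,620.02 GiB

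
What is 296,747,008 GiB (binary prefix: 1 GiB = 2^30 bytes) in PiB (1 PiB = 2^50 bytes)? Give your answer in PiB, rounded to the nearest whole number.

296,747,008 GiB × 1,073,741,824 bytes/GiB = 318,629,673,636,462,592 bytes
1 PiB = 1,125,899,906,842,624 bytes
318,629,673,636,462,592 / 1,125,899,906,842,624 = 283 PiB

283 PiB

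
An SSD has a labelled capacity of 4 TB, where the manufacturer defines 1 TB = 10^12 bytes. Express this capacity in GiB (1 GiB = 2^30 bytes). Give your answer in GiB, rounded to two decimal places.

3,725.29 GiB

4 TB = 4 × 10^12 bytes = 4,000,000,000,000 bytes
1 GiB = 1,073,741,824 bytes
4,000,000,000,000 / 1,073,741,824 = 3,725.29 GiB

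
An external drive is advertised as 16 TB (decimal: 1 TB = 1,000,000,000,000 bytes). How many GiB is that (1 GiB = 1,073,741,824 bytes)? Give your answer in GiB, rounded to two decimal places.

14,901.16 GiB

16 TB × 1,000,000,000,000 bytes/TB = 16,000,000,000,000 bytes
1 GiB = 1,073,741,824 bytes
16,000,000,000,000 / 1,073,741,824 = 14,901.16 GiB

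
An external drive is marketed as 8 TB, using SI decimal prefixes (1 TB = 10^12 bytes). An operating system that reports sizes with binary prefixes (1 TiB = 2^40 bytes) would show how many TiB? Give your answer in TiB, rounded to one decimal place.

8 TB = 8 × 10^12 bytes = 8,000,000,000,000 bytes
1 TiB = 2^40 bytes = 1,099,511,627,776 bytes
8,000,000,000,000 / 1,099,511,627,776 = 7.3 TiB

7.3 TiB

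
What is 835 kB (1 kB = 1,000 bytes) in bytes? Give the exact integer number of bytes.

835,000 bytes

835 × 1,000 = 835,000 bytes  (1 kB = 10^3 bytes)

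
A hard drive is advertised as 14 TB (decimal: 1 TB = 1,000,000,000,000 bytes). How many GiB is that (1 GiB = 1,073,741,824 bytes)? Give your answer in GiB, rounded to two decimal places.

13,038.52 GiB

14 TB × 1,000,000,000,000 bytes/TB = 14,000,000,000,000 bytes
1 GiB = 2^30 bytes = 1,073,741,824 bytes
14,000,000,000,000 / 1,073,741,824 = 13,038.52 GiB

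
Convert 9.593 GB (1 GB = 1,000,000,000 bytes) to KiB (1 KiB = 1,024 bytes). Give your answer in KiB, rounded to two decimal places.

9.593 GB = 9.593 × 10^9 bytes = 9,593,000,000 bytes
1 KiB = 2^10 bytes = 1,024 bytes
9,593,000,000 / 1,024 = 9,368,164.06 KiB

9,368,164.06 KiB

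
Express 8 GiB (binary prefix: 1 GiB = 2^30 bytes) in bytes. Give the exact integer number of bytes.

8 × 1,073,741,824 = 8,589,934,592 bytes  (1 GiB = 2^30 bytes)

8,589,934,592 bytes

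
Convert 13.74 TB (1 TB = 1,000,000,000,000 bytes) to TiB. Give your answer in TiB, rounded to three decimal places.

12.496 TiB

13.74 TB = 13.74 × 10^12 bytes = 13,740,000,000,000 bytes
1 TiB = 1,099,511,627,776 bytes
13,740,000,000,000 / 1,099,511,627,776 = 12.496 TiB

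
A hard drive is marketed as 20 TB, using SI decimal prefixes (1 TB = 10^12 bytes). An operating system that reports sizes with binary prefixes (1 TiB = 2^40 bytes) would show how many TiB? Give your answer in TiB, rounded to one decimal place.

20 TB = 20 × 10^12 bytes = 20,000,000,000,000 bytes
1 TiB = 1,099,511,627,776 bytes
20,000,000,000,000 / 1,099,511,627,776 = 18.2 TiB

18.2 TiB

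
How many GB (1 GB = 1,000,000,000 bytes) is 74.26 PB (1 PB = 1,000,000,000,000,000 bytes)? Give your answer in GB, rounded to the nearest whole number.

74,260,000 GB

74.26 PB = 74.26 × 10^15 bytes = 74,260,000,000,000,000 bytes
1 GB = 10^9 bytes = 1,000,000,000 bytes
74,260,000,000,000,000 / 1,000,000,000 = 74,260,000 GB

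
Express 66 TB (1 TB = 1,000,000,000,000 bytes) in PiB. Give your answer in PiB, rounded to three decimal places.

0.059 PiB

66 TB = 66 × 10^12 bytes = 66,000,000,000,000 bytes
1 PiB = 2^50 bytes = 1,125,899,906,842,624 bytes
66,000,000,000,000 / 1,125,899,906,842,624 = 0.059 PiB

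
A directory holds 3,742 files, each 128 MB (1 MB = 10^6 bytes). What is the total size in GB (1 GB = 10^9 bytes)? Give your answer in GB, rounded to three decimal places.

478.976 GB

Total = 3,742 × 128 MB = 478,976 MB
= 478,976 × 1,000,000 bytes = 478,976,000,000 bytes
1 GB = 1,000,000,000 bytes
478,976,000,000 / 1,000,000,000 = 478.976 GB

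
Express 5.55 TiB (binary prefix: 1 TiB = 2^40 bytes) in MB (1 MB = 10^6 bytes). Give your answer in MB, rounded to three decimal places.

5.55 TiB = 5.55 × 2^40 bytes = 6,102,289,534,156.8 bytes
1 MB = 1,000,000 bytes
6,102,289,534,156.8 / 1,000,000 = 6,102,289.534 MB

6,102,289.534 MB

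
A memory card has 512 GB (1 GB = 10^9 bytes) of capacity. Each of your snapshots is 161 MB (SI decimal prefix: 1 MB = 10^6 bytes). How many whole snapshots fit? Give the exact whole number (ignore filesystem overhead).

Capacity: 512 GB = 512,000,000,000 bytes
Per item: 161 MB = 161,000,000 bytes
⌊512,000,000,000 / 161,000,000⌋ = 3,180

3,180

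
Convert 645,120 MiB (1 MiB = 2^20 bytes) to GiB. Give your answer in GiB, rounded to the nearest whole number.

630 GiB

645,120 MiB × 1,048,576 bytes/MiB = 676,457,349,120 bytes
1 GiB = 2^30 bytes = 1,073,741,824 bytes
676,457,349,120 / 1,073,741,824 = 630 GiB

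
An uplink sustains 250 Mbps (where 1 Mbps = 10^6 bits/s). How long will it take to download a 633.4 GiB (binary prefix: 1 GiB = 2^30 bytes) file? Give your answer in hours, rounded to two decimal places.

6.05 hours

633.4 GiB = 680,108,071,321.6 bytes = 5,440,864,570,572.8 bits
250 Mbps = 250,000,000 bits/s
time = 5,440,864,570,572.8 / 250,000,000 = 21,763.4583 s
21,763.4583 s / 3600 = 6.05 hours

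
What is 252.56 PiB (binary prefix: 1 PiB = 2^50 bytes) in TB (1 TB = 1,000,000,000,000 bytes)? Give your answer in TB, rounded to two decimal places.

252.56 PiB = 252.56 × 2^50 bytes = 284,357,280,472,173,117.44 bytes
1 TB = 10^12 bytes = 1,000,000,000,000 bytes
284,357,280,472,173,117.44 / 1,000,000,000,000 = 284,357.28 TB

284,357.28 TB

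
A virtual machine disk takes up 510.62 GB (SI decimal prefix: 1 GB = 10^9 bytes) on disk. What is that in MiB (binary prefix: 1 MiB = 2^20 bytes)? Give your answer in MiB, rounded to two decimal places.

486,965.18 MiB

510.62 GB = 510.62 × 10^9 bytes = 510,620,000,000 bytes
1 MiB = 1,048,576 bytes
510,620,000,000 / 1,048,576 = 486,965.18 MiB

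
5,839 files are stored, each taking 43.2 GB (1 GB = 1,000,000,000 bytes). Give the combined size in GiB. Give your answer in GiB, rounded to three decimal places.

Total = 5,839 × 43.2 GB = 252244.8 GB
= 252244.8 × 1,000,000,000 bytes = 252,244,800,000,000 bytes
1 GiB = 1,073,741,824 bytes
252,244,800,000,000 / 1,073,741,824 = 234,921.277 GiB

234,921.277 GiB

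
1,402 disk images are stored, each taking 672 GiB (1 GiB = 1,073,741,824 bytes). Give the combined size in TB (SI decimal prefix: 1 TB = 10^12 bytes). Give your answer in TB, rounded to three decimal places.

1,011.619 TB

Total = 1,402 × 672 GiB = 942,144 GiB
= 942,144 × 1,073,741,824 bytes = 1,011,619,417,030,656 bytes
1 TB = 1,000,000,000,000 bytes
1,011,619,417,030,656 / 1,000,000,000,000 = 1,011.619 TB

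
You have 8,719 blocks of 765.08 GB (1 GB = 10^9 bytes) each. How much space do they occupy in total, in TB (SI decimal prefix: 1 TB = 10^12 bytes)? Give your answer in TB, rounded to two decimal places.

6,670.73 TB

Total = 8,719 × 765.08 GB = 6670732.52 GB
= 6670732.52 × 1,000,000,000 bytes = 6,670,732,520,000,000 bytes
1 TB = 1,000,000,000,000 bytes
6,670,732,520,000,000 / 1,000,000,000,000 = 6,670.73 TB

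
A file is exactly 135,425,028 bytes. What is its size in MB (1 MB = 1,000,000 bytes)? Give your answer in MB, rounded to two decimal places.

135.43 MB

135,425,028 bytes given.
1 MB = 1,000,000 bytes
135,425,028 / 1,000,000 = 135.43 MB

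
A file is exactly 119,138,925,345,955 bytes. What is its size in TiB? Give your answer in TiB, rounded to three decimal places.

108.356 TiB

119,138,925,345,955 bytes given.
1 TiB = 1,099,511,627,776 bytes
119,138,925,345,955 / 1,099,511,627,776 = 108.356 TiB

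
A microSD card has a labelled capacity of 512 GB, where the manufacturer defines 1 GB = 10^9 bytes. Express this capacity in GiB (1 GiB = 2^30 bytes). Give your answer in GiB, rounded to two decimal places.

476.84 GiB

512 GB × 1,000,000,000 bytes/GB = 512,000,000,000 bytes
1 GiB = 2^30 bytes = 1,073,741,824 bytes
512,000,000,000 / 1,073,741,824 = 476.84 GiB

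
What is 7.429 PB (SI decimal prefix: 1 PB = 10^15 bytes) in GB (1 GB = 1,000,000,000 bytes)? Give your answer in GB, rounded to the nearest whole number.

7.429 PB = 7.429 × 10^15 bytes = 7,429,000,000,000,000 bytes
1 GB = 1,000,000,000 bytes
7,429,000,000,000,000 / 1,000,000,000 = 7,429,000 GB

7,429,000 GB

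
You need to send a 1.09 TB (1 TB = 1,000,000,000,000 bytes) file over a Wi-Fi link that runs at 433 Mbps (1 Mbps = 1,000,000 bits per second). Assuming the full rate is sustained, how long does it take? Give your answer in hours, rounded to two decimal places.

5.59 hours

1.09 TB = 1,090,000,000,000 bytes = 8,720,000,000,000 bits
433 Mbps = 433,000,000 bits/s
time = 8,720,000,000,000 / 433,000,000 = 20,138.5681 s
20,138.5681 s / 3600 = 5.59 hours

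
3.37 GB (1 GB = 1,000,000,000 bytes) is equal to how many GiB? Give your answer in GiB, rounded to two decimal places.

3.37 GB × 1,000,000,000 bytes/GB = 3,370,000,000 bytes
1 GiB = 2^30 bytes = 1,073,741,824 bytes
3,370,000,000 / 1,073,741,824 = 3.14 GiB

3.14 GiB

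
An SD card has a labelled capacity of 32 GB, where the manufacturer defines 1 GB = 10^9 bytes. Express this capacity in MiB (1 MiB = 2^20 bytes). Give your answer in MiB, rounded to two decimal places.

32 GB = 32 × 10^9 bytes = 32,000,000,000 bytes
1 MiB = 1,048,576 bytes
32,000,000,000 / 1,048,576 = 30,517.58 MiB

30,517.58 MiB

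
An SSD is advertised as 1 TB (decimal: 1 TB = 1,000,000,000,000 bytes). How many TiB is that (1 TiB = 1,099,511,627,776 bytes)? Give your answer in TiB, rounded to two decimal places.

1 TB = 1 × 10^12 bytes = 1,000,000,000,000 bytes
1 TiB = 1,099,511,627,776 bytes
1,000,000,000,000 / 1,099,511,627,776 = 0.91 TiB

0.91 TiB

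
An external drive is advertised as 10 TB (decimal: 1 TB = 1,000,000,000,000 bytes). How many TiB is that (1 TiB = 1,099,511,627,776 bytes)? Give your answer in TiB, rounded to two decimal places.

10 TB × 1,000,000,000,000 bytes/TB = 10,000,000,000,000 bytes
1 TiB = 2^40 bytes = 1,099,511,627,776 bytes
10,000,000,000,000 / 1,099,511,627,776 = 9.09 TiB

9.09 TiB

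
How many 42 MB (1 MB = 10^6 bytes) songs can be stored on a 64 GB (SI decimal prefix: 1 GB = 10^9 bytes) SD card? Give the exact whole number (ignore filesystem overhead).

Capacity: 64 GB = 64,000,000,000 bytes
Per item: 42 MB = 42,000,000 bytes
⌊64,000,000,000 / 42,000,000⌋ = 1,523

1,523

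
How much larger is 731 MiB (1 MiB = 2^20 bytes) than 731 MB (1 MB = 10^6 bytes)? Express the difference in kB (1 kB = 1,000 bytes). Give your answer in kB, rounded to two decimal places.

731 MiB = 731 × 1,048,576 = 766,509,056 bytes
731 MB = 731 × 1,000,000 = 731,000,000 bytes
difference = 35,509,056 bytes
35,509,056 / 1,000 = 35,509.06 kB

35,509.06 kB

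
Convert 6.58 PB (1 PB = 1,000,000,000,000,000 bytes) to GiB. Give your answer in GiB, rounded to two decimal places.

6,128,102.54 GiB

6.58 PB × 1,000,000,000,000,000 bytes/PB = 6,580,000,000,000,000 bytes
1 GiB = 2^30 bytes = 1,073,741,824 bytes
6,580,000,000,000,000 / 1,073,741,824 = 6,128,102.54 GiB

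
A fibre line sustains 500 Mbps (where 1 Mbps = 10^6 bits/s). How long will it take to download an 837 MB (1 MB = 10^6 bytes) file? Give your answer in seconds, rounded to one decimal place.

837 MB = 837,000,000 bytes = 6,696,000,000 bits
500 Mbps = 500,000,000 bits/s
time = 6,696,000,000 / 500,000,000 = 13.4 s

13.4 seconds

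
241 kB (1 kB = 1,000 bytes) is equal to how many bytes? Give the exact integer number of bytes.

241,000 bytes

241 × 1,000 = 241,000 bytes  (1 kB = 10^3 bytes)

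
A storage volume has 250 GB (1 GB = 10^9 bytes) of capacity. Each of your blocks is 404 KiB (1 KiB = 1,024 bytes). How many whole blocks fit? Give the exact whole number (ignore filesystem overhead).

Capacity: 250 GB = 250,000,000,000 bytes
Per item: 404 KiB = 413,696 bytes
⌊250,000,000,000 / 413,696⌋ = 604,308

604,308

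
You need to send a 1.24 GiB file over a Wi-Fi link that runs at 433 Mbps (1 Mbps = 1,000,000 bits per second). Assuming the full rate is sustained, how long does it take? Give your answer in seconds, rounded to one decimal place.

24.6 seconds

1.24 GiB = 1,331,439,861.76 bytes = 10,651,518,894.08 bits
433 Mbps = 433,000,000 bits/s
time = 10,651,518,894.08 / 433,000,000 = 24.6 s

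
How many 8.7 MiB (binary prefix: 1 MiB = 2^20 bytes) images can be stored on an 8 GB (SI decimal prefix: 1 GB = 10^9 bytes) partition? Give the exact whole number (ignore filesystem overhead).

876

Capacity: 8 GB = 8,000,000,000 bytes
Per item: 8.7 MiB = 9,122,611.2 bytes
⌊8,000,000,000 / 9,122,611.2⌋ = 876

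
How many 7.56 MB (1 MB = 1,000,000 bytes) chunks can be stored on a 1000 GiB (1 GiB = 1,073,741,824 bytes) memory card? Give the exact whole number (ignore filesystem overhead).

142,029

Capacity: 1000 GiB = 1,073,741,824,000 bytes
Per item: 7.56 MB = 7,560,000 bytes
⌊1,073,741,824,000 / 7,560,000⌋ = 142,029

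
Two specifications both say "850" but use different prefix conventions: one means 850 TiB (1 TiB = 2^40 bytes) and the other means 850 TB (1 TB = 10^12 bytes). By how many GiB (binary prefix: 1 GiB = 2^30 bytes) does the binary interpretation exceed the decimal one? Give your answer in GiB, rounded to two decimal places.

78,775.81 GiB

850 TiB = 850 × 1,099,511,627,776 = 934,584,883,609,600 bytes
850 TB = 850 × 1,000,000,000,000 = 850,000,000,000,000 bytes
difference = 84,584,883,609,600 bytes
84,584,883,609,600 / 1,073,741,824 = 78,775.81 GiB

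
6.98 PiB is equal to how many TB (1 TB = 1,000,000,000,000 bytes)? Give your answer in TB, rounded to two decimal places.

7,858.78 TB

6.98 PiB = 6.98 × 2^50 bytes = 7,858,781,349,761,515.52 bytes
1 TB = 10^12 bytes = 1,000,000,000,000 bytes
7,858,781,349,761,515.52 / 1,000,000,000,000 = 7,858.78 TB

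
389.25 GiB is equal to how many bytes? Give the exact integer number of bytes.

389.25 × 1,073,741,824 = 417,954,004,992 bytes  (1 GiB = 2^30 bytes)

417,954,004,992 bytes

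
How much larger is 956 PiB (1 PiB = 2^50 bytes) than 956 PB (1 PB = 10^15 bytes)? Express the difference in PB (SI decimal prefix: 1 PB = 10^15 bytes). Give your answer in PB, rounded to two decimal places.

120.36 PB

956 PiB = 956 × 1,125,899,906,842,624 = 1,076,360,310,941,548,544 bytes
956 PB = 956 × 1,000,000,000,000,000 = 956,000,000,000,000,000 bytes
difference = 120,360,310,941,548,544 bytes
120,360,310,941,548,544 / 1,000,000,000,000,000 = 120.36 PB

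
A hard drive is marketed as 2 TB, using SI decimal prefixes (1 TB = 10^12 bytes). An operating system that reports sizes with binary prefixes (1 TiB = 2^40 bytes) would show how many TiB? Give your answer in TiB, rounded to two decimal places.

1.82 TiB

2 TB = 2 × 10^12 bytes = 2,000,000,000,000 bytes
1 TiB = 2^40 bytes = 1,099,511,627,776 bytes
2,000,000,000,000 / 1,099,511,627,776 = 1.82 TiB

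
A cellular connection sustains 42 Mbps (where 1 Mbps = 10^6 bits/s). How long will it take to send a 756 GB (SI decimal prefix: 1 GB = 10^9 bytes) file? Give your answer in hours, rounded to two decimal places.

756 GB = 756,000,000,000 bytes = 6,048,000,000,000 bits
42 Mbps = 42,000,000 bits/s
time = 6,048,000,000,000 / 42,000,000 = 144,000.0000 s
144,000.0000 s / 3600 = 40.00 hours

40.00 hours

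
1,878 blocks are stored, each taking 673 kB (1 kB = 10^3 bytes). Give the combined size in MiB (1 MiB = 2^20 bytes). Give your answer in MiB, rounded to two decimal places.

1,205.34 MiB

Total = 1,878 × 673 kB = 1,263,894 kB
= 1,263,894 × 1,000 bytes = 1,263,894,000 bytes
1 MiB = 1,048,576 bytes
1,263,894,000 / 1,048,576 = 1,205.34 MiB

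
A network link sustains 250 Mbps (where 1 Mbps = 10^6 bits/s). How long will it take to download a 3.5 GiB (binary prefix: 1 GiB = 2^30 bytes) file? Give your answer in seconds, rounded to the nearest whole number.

3.5 GiB = 3,758,096,384 bytes = 30,064,771,072 bits
250 Mbps = 250,000,000 bits/s
time = 30,064,771,072 / 250,000,000 = 120 s

120 seconds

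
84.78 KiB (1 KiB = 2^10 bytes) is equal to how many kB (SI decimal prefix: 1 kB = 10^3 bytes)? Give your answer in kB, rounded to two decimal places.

84.78 KiB × 1,024 bytes/KiB = 86,814.72 bytes
1 kB = 1,000 bytes
86,814.72 / 1,000 = 86.81 kB

86.81 kB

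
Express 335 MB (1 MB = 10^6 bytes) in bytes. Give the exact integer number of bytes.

335 × 1,000,000 = 335,000,000 bytes  (1 MB = 10^6 bytes)

335,000,000 bytes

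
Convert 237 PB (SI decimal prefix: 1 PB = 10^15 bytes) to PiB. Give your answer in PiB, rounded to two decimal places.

237 PB = 237 × 10^15 bytes = 237,000,000,000,000,000 bytes
1 PiB = 1,125,899,906,842,624 bytes
237,000,000,000,000,000 / 1,125,899,906,842,624 = 210.50 PiB

210.50 PiB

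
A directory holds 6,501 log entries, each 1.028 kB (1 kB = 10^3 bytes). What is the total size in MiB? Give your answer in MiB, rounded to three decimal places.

Total = 6,501 × 1.028 kB = 6683.028 kB
= 6683.028 × 1,000 bytes = 6,683,028 bytes
1 MiB = 1,048,576 bytes
6,683,028 / 1,048,576 = 6.373 MiB

6.373 MiB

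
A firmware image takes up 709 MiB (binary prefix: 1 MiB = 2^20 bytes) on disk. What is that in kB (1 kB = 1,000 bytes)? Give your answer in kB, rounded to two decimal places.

743,440.38 kB

709 MiB × 1,048,576 bytes/MiB = 743,440,384 bytes
1 kB = 1,000 bytes
743,440,384 / 1,000 = 743,440.38 kB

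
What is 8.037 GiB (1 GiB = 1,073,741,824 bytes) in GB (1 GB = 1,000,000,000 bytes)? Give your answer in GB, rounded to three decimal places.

8.037 GiB = 8.037 × 2^30 bytes = 8,629,663,039.488 bytes
1 GB = 10^9 bytes = 1,000,000,000 bytes
8,629,663,039.488 / 1,000,000,000 = 8.630 GB

8.630 GB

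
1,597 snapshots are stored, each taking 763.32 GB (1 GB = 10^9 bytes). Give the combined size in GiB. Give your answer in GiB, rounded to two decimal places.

Total = 1,597 × 763.32 GB = 1219022.04 GB
= 1219022.04 × 1,000,000,000 bytes = 1,219,022,040,000,000 bytes
1 GiB = 1,073,741,824 bytes
1,219,022,040,000,000 / 1,073,741,824 = 1,135,302.74 GiB

1,135,302.74 GiB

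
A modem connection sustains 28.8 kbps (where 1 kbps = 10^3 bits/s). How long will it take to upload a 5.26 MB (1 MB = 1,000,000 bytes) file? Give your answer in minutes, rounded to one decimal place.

24.4 minutes

5.26 MB = 5,260,000 bytes = 42,080,000 bits
28.8 kbps = 28,800 bits/s
time = 42,080,000 / 28,800 = 1,461.11 s
1,461.11 s / 60 = 24.4 minutes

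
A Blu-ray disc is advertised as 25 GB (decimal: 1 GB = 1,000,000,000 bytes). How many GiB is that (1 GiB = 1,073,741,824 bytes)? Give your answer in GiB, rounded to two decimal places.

25 GB = 25 × 10^9 bytes = 25,000,000,000 bytes
1 GiB = 1,073,741,824 bytes
25,000,000,000 / 1,073,741,824 = 23.28 GiB

23.28 GiB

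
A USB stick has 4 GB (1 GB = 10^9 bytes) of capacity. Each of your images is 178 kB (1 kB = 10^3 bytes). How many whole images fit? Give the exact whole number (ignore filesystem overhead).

Capacity: 4 GB = 4,000,000,000 bytes
Per item: 178 kB = 178,000 bytes
⌊4,000,000,000 / 178,000⌋ = 22,471

22,471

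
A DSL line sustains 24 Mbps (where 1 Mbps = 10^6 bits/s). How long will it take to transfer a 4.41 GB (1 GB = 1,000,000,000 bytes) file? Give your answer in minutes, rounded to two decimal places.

24.50 minutes

4.41 GB = 4,410,000,000 bytes = 35,280,000,000 bits
24 Mbps = 24,000,000 bits/s
time = 35,280,000,000 / 24,000,000 = 1,470.000 s
1,470.000 s / 60 = 24.50 minutes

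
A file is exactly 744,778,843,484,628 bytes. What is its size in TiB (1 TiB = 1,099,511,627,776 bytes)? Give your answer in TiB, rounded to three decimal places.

744,778,843,484,628 bytes given.
1 TiB = 1,099,511,627,776 bytes
744,778,843,484,628 / 1,099,511,627,776 = 677.372 TiB

677.372 TiB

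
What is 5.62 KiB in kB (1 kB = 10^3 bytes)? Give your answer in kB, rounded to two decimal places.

5.75 kB

5.62 KiB = 5.62 × 2^10 bytes = 5,754.88 bytes
1 kB = 1,000 bytes
5,754.88 / 1,000 = 5.75 kB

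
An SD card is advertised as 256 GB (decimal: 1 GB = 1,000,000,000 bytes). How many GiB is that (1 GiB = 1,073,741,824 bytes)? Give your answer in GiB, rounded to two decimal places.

238.42 GiB

256 GB × 1,000,000,000 bytes/GB = 256,000,000,000 bytes
1 GiB = 1,073,741,824 bytes
256,000,000,000 / 1,073,741,824 = 238.42 GiB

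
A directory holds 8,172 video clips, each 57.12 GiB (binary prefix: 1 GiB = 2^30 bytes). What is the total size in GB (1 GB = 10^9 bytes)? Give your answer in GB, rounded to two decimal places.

Total = 8,172 × 57.12 GiB = 466784.64 GiB
= 466784.64 × 1,073,741,824 bytes = 501,206,190,768,783.36 bytes
1 GB = 1,000,000,000 bytes
501,206,190,768,783.36 / 1,000,000,000 = 501,206.19 GB

501,206.19 GB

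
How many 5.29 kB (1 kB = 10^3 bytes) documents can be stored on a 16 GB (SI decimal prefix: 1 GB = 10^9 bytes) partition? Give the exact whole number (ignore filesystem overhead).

Capacity: 16 GB = 16,000,000,000 bytes
Per item: 5.29 kB = 5,290 bytes
⌊16,000,000,000 / 5,290⌋ = 3,024,574

3,024,574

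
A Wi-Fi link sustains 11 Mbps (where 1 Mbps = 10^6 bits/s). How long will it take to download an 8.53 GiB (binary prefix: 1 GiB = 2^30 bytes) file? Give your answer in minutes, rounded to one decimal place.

111.0 minutes

8.53 GiB = 9,159,017,758.72 bytes = 73,272,142,069.76 bits
11 Mbps = 11,000,000 bits/s
time = 73,272,142,069.76 / 11,000,000 = 6,661.10 s
6,661.10 s / 60 = 111.0 minutes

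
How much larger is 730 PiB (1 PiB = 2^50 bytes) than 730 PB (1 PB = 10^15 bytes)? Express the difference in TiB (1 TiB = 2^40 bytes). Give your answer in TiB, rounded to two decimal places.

83,588.87 TiB

730 PiB = 730 × 1,125,899,906,842,624 = 821,906,931,995,115,520 bytes
730 PB = 730 × 1,000,000,000,000,000 = 730,000,000,000,000,000 bytes
difference = 91,906,931,995,115,520 bytes
91,906,931,995,115,520 / 1,099,511,627,776 = 83,588.87 TiB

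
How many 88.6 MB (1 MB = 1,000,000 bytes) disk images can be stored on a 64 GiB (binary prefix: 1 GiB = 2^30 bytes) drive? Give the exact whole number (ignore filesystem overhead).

Capacity: 64 GiB = 68,719,476,736 bytes
Per item: 88.6 MB = 88,600,000 bytes
⌊68,719,476,736 / 88,600,000⌋ = 775

775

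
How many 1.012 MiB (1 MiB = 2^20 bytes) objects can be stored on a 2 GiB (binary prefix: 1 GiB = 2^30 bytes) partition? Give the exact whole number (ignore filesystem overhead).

Capacity: 2 GiB = 2,147,483,648 bytes
Per item: 1.012 MiB = 1,061,158.912 bytes
⌊2,147,483,648 / 1,061,158.912⌋ = 2,023

2,023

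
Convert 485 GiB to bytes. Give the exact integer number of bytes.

520,764,784,640 bytes

485 × 1,073,741,824 = 520,764,784,640 bytes  (1 GiB = 2^30 bytes)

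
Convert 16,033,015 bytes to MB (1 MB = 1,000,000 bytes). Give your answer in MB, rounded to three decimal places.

16,033,015 bytes given.
1 MB = 1,000,000 bytes
16,033,015 / 1,000,000 = 16.033 MB

16.033 MB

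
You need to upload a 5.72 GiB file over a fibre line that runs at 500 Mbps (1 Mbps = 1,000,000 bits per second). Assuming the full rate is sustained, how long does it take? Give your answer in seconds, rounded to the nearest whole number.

98 seconds

5.72 GiB = 6,141,803,233.28 bytes = 49,134,425,866.24 bits
500 Mbps = 500,000,000 bits/s
time = 49,134,425,866.24 / 500,000,000 = 98 s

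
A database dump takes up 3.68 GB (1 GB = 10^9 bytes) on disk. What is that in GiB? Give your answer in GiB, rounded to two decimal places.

3.43 GiB

3.68 GB = 3.68 × 10^9 bytes = 3,680,000,000 bytes
1 GiB = 2^30 bytes = 1,073,741,824 bytes
3,680,000,000 / 1,073,741,824 = 3.43 GiB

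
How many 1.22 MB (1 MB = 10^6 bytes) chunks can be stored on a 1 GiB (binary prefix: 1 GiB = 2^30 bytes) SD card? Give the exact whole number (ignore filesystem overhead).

Capacity: 1 GiB = 1,073,741,824 bytes
Per item: 1.22 MB = 1,220,000 bytes
⌊1,073,741,824 / 1,220,000⌋ = 880

880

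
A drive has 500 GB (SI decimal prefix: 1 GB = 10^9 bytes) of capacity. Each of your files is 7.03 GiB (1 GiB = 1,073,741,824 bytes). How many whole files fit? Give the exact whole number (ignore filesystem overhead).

66

Capacity: 500 GB = 500,000,000,000 bytes
Per item: 7.03 GiB = 7,548,405,022.72 bytes
⌊500,000,000,000 / 7,548,405,022.72⌋ = 66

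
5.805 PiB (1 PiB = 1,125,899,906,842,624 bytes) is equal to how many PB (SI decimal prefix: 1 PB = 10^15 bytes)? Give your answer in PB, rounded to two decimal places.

6.54 PB

5.805 PiB = 5.805 × 2^50 bytes = 6,535,848,959,221,432.32 bytes
1 PB = 10^15 bytes = 1,000,000,000,000,000 bytes
6,535,848,959,221,432.32 / 1,000,000,000,000,000 = 6.54 PB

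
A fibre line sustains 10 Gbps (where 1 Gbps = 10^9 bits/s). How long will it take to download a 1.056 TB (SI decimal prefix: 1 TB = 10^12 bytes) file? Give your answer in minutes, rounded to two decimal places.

14.08 minutes

1.056 TB = 1,056,000,000,000 bytes = 8,448,000,000,000 bits
10 Gbps = 10,000,000,000 bits/s
time = 8,448,000,000,000 / 10,000,000,000 = 844.800 s
844.800 s / 60 = 14.08 minutes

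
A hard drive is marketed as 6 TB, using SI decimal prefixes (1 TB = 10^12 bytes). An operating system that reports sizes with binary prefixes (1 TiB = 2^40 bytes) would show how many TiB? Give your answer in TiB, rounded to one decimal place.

5.5 TiB

6 TB = 6 × 10^12 bytes = 6,000,000,000,000 bytes
1 TiB = 1,099,511,627,776 bytes
6,000,000,000,000 / 1,099,511,627,776 = 5.5 TiB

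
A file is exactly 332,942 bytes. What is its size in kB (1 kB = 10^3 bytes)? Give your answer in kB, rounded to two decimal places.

332.94 kB

332,942 bytes given.
1 kB = 1,000 bytes
332,942 / 1,000 = 332.94 kB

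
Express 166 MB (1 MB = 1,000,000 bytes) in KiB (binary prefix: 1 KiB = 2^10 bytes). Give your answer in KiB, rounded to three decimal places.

162,109.375 KiB

166 MB = 166 × 10^6 bytes = 166,000,000 bytes
1 KiB = 1,024 bytes
166,000,000 / 1,024 = 162,109.375 KiB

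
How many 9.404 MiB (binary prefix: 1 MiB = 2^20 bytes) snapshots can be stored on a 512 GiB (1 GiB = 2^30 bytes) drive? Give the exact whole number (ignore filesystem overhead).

55,751

Capacity: 512 GiB = 549,755,813,888 bytes
Per item: 9.404 MiB = 9,860,808.704 bytes
⌊549,755,813,888 / 9,860,808.704⌋ = 55,751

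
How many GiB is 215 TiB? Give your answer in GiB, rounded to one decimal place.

215 TiB = 215 × 2^40 bytes = 236,394,999,971,840 bytes
1 GiB = 2^30 bytes = 1,073,741,824 bytes
236,394,999,971,840 / 1,073,741,824 = 220,160.0 GiB

220,160.0 GiB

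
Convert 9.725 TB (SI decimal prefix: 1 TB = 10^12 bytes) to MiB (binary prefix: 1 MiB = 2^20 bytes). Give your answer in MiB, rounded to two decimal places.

9.725 TB = 9.725 × 10^12 bytes = 9,725,000,000,000 bytes
1 MiB = 2^20 bytes = 1,048,576 bytes
9,725,000,000,000 / 1,048,576 = 9,274,482.73 MiB

9,274,482.73 MiB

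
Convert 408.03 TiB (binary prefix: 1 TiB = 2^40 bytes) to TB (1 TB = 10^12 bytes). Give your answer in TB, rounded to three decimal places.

408.03 TiB = 408.03 × 2^40 bytes = 448,633,729,481,441.28 bytes
1 TB = 10^12 bytes = 1,000,000,000,000 bytes
448,633,729,481,441.28 / 1,000,000,000,000 = 448.634 TB

448.634 TB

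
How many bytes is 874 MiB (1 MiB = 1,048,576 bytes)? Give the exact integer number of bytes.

874 × 1,048,576 = 916,455,424 bytes  (1 MiB = 2^20 bytes)

916,455,424 bytes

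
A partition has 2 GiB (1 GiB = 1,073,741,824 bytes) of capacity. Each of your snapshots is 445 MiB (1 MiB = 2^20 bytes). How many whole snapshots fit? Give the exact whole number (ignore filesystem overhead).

4

Capacity: 2 GiB = 2,147,483,648 bytes
Per item: 445 MiB = 466,616,320 bytes
⌊2,147,483,648 / 466,616,320⌋ = 4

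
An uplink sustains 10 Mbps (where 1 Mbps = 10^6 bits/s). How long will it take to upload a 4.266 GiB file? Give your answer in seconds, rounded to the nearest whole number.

4.266 GiB = 4,580,582,621.184 bytes = 36,644,660,969.472 bits
10 Mbps = 10,000,000 bits/s
time = 36,644,660,969.472 / 10,000,000 = 3,664 s

3,664 seconds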